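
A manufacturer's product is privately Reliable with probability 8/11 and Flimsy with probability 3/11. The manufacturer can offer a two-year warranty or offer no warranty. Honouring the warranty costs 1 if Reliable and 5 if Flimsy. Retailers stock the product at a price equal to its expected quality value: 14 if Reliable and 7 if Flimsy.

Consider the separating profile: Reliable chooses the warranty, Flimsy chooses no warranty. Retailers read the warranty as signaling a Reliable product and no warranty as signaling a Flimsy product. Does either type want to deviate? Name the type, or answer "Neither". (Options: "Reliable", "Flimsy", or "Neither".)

Flimsy

The warranty pays 14; no warranty pays 7.
Reliable: assigned the warranty, nets 14 − 1 = 13; deviating to no warranty nets 7.
Flimsy: assigned no warranty, nets 7; deviating to the warranty nets 14 − 5 = 9.
The Flimsy type gains 2 by deviating.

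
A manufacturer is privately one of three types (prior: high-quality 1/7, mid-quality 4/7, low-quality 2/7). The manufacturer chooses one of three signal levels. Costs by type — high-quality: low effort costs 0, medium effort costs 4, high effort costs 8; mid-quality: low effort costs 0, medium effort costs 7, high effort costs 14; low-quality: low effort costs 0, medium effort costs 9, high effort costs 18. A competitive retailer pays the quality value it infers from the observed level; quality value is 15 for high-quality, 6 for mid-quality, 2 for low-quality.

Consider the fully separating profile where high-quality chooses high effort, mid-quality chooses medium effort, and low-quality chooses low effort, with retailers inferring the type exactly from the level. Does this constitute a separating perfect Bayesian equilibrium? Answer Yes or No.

No

Separating prices: high effort → 15, medium effort → 6, low effort → 2.
high-quality (assigned high effort): low effort: 2 − 0 = 2; medium effort: 6 − 4 = 2; high effort: 15 − 8 = 7. high-quality stays.
mid-quality (assigned medium effort): low effort: 2 − 0 = 2; medium effort: 6 − 7 = -1; high effort: 15 − 14 = 1. mid-quality prefers low effort.
low-quality (assigned low effort): low effort: 2 − 0 = 2; medium effort: 6 − 9 = -3; high effort: 15 − 18 = -3. low-quality stays.
At least one type deviates; the separating profile fails.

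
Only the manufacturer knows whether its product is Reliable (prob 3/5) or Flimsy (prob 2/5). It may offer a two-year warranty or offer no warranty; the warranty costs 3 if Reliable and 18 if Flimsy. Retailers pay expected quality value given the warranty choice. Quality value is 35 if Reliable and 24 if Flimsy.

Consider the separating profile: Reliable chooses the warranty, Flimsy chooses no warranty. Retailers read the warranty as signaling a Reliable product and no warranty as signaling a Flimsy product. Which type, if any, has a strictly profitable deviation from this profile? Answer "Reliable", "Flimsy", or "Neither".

The warranty pays 35; no warranty pays 24.
Reliable: assigned the warranty, nets 35 − 3 = 32; deviating to no warranty nets 24.
Flimsy: assigned no warranty, nets 24; deviating to the warranty nets 35 − 18 = 17.
Both types strictly prefer their assigned action; no profitable deviation.

Neither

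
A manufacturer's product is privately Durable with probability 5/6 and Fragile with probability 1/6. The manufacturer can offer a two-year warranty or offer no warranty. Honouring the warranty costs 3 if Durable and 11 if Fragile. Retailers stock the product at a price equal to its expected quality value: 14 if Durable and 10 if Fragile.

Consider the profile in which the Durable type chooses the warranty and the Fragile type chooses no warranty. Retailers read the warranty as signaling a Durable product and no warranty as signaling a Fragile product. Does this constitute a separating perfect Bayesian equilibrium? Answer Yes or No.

Yes

Under these beliefs, the warranty earns price 14 and no warranty earns price 10.
Durable: the warranty nets 14 − 3 = 11; no warranty nets 10. Durable prefers the warranty.
Fragile: the warranty nets 14 − 11 = 3; no warranty nets 10. Fragile prefers no warranty.
Neither type deviates, so the separating profile is an equilibrium.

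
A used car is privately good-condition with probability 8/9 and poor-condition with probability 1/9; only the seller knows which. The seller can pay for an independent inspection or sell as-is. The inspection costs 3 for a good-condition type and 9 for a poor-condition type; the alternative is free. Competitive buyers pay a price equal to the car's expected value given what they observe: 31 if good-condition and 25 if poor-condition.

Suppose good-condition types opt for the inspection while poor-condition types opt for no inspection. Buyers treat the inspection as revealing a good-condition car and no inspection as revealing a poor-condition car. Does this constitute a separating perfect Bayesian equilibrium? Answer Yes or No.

Under these beliefs, the inspection earns price 31 and no inspection earns price 25.
good-condition: the inspection nets 31 − 3 = 28; no inspection nets 25. good-condition prefers the inspection.
poor-condition: the inspection nets 31 − 9 = 22; no inspection nets 25. poor-condition prefers no inspection.
Neither type deviates, so the separating profile is an equilibrium.

Yes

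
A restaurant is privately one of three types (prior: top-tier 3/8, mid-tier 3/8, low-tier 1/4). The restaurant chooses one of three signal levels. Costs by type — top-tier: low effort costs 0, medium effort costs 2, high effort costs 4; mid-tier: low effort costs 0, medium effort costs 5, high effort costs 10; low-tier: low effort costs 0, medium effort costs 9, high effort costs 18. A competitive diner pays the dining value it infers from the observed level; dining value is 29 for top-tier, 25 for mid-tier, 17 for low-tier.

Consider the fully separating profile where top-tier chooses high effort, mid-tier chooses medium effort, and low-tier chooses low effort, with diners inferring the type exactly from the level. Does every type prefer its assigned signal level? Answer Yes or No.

Separating price premiums: high effort → 29, medium effort → 25, low effort → 17.
top-tier (assigned high effort): low effort: 17 − 0 = 17; medium effort: 25 − 2 = 23; high effort: 29 − 4 = 25. top-tier stays.
mid-tier (assigned medium effort): low effort: 17 − 0 = 17; medium effort: 25 − 5 = 20; high effort: 29 − 10 = 19. mid-tier stays.
low-tier (assigned low effort): low effort: 17 − 0 = 17; medium effort: 25 − 9 = 16; high effort: 29 − 18 = 11. low-tier stays.
Every type prefers its assigned level; separation holds.

Yes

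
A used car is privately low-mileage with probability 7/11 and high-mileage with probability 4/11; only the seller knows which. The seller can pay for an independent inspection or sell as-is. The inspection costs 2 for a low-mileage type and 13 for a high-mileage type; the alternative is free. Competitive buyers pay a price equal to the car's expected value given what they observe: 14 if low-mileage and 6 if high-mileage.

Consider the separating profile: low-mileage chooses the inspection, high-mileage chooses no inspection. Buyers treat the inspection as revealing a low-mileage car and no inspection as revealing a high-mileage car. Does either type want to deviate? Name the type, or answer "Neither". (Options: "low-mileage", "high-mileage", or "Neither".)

Neither

The inspection pays 14; no inspection pays 6.
low-mileage: assigned the inspection, nets 14 − 2 = 12; deviating to no inspection nets 6.
high-mileage: assigned no inspection, nets 6; deviating to the inspection nets 14 − 13 = 1.
Both types strictly prefer their assigned action; no profitable deviation.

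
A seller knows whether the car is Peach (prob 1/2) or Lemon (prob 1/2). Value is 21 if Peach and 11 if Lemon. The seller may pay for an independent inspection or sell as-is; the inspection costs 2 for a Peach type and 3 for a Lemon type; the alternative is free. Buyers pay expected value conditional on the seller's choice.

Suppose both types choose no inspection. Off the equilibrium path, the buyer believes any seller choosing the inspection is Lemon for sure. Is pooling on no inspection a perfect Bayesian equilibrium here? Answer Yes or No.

On path, the buyer holds the prior and pays 1/2·21 + 1/2·11 = 16. Off path (the inspection), believing Lemon, it pays 11.
Peach: no inspection nets 16; the inspection nets 11 − 2 = 9. Peach stays.
Lemon: no inspection nets 16; the inspection nets 11 − 3 = 8. Lemon stays.
No type deviates, so pooling is sustained.

Yes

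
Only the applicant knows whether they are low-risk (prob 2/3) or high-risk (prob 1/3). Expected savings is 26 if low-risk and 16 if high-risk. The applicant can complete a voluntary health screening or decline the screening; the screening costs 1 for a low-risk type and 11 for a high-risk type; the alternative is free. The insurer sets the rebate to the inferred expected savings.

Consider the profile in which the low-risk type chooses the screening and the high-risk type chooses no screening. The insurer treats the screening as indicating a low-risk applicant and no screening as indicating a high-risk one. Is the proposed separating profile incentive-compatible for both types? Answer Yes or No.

Yes

Under these beliefs, the screening earns rebate 26 and no screening earns rebate 16.
low-risk: the screening nets 26 − 1 = 25; no screening nets 16. low-risk prefers the screening.
high-risk: the screening nets 26 − 11 = 15; no screening nets 16. high-risk prefers no screening.
Neither type deviates, so the separating profile is an equilibrium.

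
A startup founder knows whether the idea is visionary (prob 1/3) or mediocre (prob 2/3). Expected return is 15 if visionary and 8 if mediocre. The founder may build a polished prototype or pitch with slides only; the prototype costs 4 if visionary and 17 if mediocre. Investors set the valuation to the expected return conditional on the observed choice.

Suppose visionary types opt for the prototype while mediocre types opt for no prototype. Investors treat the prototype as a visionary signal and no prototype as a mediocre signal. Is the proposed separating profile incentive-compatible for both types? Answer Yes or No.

Yes

Under these beliefs, the prototype earns valuation 15 and no prototype earns valuation 8.
visionary: the prototype nets 15 − 4 = 11; no prototype nets 8. visionary prefers the prototype.
mediocre: the prototype nets 15 − 17 = -2; no prototype nets 8. mediocre prefers no prototype.
Neither type deviates, so the separating profile is an equilibrium.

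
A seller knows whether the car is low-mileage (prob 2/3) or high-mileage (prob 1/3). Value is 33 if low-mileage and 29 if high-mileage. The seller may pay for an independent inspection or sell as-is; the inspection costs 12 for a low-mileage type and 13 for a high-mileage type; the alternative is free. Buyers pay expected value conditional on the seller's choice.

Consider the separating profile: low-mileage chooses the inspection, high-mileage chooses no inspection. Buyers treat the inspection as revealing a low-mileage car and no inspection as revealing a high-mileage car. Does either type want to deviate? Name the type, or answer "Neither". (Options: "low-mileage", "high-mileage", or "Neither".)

low-mileage

The inspection pays 33; no inspection pays 29.
low-mileage: assigned the inspection, nets 33 − 12 = 21; deviating to no inspection nets 29.
high-mileage: assigned no inspection, nets 29; deviating to the inspection nets 33 − 13 = 20.
The low-mileage type gains 8 by deviating.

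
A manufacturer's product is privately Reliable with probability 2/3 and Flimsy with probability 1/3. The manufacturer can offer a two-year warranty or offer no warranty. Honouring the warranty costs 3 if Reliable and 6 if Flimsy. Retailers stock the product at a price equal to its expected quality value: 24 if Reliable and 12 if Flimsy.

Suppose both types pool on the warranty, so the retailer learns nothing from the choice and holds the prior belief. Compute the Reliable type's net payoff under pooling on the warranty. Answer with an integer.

Pooled price = 2/3·24 + 1/3·12 = 20.
Reliable pays cost 3 for the warranty, so net payoff = 20 − 3 = 17.

17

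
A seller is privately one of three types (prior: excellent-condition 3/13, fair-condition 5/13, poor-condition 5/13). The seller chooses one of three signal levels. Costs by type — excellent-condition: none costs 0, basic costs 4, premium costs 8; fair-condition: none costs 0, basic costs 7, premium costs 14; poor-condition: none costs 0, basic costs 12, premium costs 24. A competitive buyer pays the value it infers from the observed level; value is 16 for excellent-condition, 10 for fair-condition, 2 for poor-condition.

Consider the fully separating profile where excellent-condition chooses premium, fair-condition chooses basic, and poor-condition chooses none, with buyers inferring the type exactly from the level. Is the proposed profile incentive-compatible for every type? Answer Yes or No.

Yes

Separating prices: premium → 16, basic → 10, none → 2.
excellent-condition (assigned premium): none: 2 − 0 = 2; basic: 10 − 4 = 6; premium: 16 − 8 = 8. excellent-condition stays.
fair-condition (assigned basic): none: 2 − 0 = 2; basic: 10 − 7 = 3; premium: 16 − 14 = 2. fair-condition stays.
poor-condition (assigned none): none: 2 − 0 = 2; basic: 10 − 12 = -2; premium: 16 − 24 = -8. poor-condition stays.
Every type prefers its assigned level; separation holds.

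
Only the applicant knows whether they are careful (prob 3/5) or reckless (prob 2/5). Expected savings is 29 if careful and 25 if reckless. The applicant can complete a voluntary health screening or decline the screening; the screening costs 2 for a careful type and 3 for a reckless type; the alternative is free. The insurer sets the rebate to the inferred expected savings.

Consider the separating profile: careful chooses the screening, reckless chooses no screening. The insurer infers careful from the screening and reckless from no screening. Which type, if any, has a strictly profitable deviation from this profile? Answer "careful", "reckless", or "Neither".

The screening pays 29; no screening pays 25.
careful: assigned the screening, nets 29 − 2 = 27; deviating to no screening nets 25.
reckless: assigned no screening, nets 25; deviating to the screening nets 29 − 3 = 26.
The reckless type gains 1 by deviating.

reckless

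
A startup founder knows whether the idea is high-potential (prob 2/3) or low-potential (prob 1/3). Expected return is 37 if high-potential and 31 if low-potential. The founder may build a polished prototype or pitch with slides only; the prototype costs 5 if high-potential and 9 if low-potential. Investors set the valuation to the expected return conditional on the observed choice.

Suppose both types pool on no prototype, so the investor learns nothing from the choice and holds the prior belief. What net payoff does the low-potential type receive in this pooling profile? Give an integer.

Pooled valuation = 2/3·37 + 1/3·31 = 35.
low-potential pays no cost for no prototype, so net payoff = 35.

35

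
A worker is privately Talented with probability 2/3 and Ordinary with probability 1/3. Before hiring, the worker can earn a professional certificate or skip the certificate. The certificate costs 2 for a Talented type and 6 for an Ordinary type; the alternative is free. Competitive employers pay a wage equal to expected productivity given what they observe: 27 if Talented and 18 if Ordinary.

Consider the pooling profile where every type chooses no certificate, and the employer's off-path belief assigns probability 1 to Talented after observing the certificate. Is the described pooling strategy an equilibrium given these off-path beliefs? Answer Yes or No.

On path, the employer holds the prior and pays 2/3·27 + 1/3·18 = 24. Off path (the certificate), believing Talented, it pays 27.
Talented: no certificate nets 24; the certificate nets 27 − 2 = 25. Talented would deviate.
Ordinary: no certificate nets 24; the certificate nets 27 − 6 = 21. Ordinary stays.
A type deviates, so pooling fails.

No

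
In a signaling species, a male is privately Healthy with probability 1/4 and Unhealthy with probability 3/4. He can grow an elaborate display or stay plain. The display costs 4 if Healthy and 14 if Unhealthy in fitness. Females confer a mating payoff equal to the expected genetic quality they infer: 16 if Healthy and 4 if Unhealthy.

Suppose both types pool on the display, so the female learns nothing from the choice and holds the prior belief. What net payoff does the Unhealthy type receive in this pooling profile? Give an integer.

Pooled mating payoff = 1/4·16 + 3/4·4 = 7.
Unhealthy pays cost 14 for the display, so net payoff = 7 − 14 = -7.

-7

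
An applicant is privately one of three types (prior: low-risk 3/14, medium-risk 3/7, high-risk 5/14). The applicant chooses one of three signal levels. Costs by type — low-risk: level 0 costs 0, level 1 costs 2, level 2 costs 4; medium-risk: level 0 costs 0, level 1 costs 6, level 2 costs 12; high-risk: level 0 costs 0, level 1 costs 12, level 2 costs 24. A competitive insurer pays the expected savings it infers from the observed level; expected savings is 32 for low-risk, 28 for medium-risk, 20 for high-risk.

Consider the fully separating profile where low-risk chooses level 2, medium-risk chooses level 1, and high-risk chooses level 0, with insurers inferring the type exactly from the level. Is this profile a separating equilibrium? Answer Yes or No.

Separating rebates: level 2 → 32, level 1 → 28, level 0 → 20.
low-risk (assigned level 2): level 0: 20 − 0 = 20; level 1: 28 − 2 = 26; level 2: 32 − 4 = 28. low-risk stays.
medium-risk (assigned level 1): level 0: 20 − 0 = 20; level 1: 28 − 6 = 22; level 2: 32 − 12 = 20. medium-risk stays.
high-risk (assigned level 0): level 0: 20 − 0 = 20; level 1: 28 − 12 = 16; level 2: 32 − 24 = 8. high-risk stays.
Every type prefers its assigned level; separation holds.

Yes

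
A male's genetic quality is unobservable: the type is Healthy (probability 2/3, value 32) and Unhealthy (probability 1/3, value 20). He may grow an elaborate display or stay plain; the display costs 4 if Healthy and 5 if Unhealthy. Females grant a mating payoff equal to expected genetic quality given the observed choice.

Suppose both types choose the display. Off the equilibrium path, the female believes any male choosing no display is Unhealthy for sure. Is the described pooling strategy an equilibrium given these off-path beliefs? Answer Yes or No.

On path, the female holds the prior and pays 2/3·32 + 1/3·20 = 28. Off path (no display), believing Unhealthy, it pays 20.
Healthy: the display nets 28 − 4 = 24; no display nets 20. Healthy stays.
Unhealthy: the display nets 28 − 5 = 23; no display nets 20. Unhealthy stays.
No type deviates, so pooling is sustained.

Yes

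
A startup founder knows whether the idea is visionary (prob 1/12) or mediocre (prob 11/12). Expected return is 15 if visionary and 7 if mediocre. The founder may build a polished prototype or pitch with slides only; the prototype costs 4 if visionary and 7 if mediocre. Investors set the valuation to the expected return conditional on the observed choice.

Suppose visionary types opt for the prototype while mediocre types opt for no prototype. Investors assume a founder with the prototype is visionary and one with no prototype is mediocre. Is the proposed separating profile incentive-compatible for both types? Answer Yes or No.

Under these beliefs, the prototype earns valuation 15 and no prototype earns valuation 7.
visionary: the prototype nets 15 − 4 = 11; no prototype nets 7. visionary prefers the prototype.
mediocre: the prototype nets 15 − 7 = 8; no prototype nets 7. mediocre would deviate to the prototype.
mediocre has a profitable deviation, so the profile is not an equilibrium.

No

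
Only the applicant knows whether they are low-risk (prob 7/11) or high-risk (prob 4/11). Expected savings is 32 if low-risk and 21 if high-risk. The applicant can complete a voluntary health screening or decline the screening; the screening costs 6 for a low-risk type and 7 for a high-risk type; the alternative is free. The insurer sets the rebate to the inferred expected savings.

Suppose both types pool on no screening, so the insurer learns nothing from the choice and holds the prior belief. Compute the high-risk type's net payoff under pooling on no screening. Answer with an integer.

28

Pooled rebate = 7/11·32 + 4/11·21 = 28.
high-risk pays no cost for no screening, so net payoff = 28.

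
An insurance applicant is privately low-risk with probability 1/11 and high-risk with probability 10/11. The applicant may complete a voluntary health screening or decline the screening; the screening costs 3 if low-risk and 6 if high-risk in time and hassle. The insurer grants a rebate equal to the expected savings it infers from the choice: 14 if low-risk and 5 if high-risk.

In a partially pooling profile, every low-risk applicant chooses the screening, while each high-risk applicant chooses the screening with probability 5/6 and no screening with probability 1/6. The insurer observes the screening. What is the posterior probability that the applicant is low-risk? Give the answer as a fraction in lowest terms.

3/28

P(the screening) = (1/11)·1 + (10/11)·(5/6) = 28/33.
By Bayes' rule, P(low-risk | the screening) = (1/11) / (28/33) = 3/28.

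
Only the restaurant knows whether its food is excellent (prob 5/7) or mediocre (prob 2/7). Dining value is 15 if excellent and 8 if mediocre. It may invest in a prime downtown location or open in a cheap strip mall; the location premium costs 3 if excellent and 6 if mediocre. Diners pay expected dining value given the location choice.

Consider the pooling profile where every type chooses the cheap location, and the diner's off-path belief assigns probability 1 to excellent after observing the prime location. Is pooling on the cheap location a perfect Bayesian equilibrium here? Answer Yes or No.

Yes

On path, the diner holds the prior and pays 5/7·15 + 2/7·8 = 13. Off path (the prime location), believing excellent, it pays 15.
excellent: the cheap location nets 13; the prime location nets 15 − 3 = 12. excellent stays.
mediocre: the cheap location nets 13; the prime location nets 15 − 6 = 9. mediocre stays.
No type deviates, so pooling is sustained.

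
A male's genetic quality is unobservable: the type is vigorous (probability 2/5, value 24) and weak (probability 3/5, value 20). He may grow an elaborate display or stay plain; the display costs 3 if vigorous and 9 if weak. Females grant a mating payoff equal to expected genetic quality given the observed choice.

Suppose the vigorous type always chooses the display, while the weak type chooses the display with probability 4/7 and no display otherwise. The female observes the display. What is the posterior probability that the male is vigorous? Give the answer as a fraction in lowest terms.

7/13

P(the display) = (2/5)·1 + (3/5)·(4/7) = 26/35.
By Bayes' rule, P(vigorous | the display) = (2/5) / (26/35) = 7/13.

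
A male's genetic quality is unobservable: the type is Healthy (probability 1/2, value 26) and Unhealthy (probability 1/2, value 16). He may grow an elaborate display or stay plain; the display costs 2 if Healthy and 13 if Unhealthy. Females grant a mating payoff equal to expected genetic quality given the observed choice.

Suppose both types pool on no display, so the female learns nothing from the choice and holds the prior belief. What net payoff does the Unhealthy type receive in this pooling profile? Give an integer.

21

Pooled mating payoff = 1/2·26 + 1/2·16 = 21.
Unhealthy pays no cost for no display, so net payoff = 21.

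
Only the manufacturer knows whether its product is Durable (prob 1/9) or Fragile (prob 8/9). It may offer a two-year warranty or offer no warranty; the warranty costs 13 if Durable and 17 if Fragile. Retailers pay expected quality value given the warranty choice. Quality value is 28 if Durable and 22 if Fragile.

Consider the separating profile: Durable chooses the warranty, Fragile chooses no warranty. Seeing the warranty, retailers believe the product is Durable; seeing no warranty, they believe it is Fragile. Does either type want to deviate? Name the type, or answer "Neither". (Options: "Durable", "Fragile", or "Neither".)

The warranty pays 28; no warranty pays 22.
Durable: assigned the warranty, nets 28 − 13 = 15; deviating to no warranty nets 22.
Fragile: assigned no warranty, nets 22; deviating to the warranty nets 28 − 17 = 11.
The Durable type gains 7 by deviating.

Durable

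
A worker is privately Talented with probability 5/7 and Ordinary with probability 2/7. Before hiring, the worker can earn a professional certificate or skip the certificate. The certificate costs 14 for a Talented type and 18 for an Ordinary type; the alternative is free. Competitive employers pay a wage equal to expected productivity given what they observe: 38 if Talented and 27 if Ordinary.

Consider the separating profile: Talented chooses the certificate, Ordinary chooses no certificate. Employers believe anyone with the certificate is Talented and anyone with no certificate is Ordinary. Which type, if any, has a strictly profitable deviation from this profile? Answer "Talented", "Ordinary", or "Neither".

The certificate pays 38; no certificate pays 27.
Talented: assigned the certificate, nets 38 − 14 = 24; deviating to no certificate nets 27.
Ordinary: assigned no certificate, nets 27; deviating to the certificate nets 38 − 18 = 20.
The Talented type gains 3 by deviating.

Talented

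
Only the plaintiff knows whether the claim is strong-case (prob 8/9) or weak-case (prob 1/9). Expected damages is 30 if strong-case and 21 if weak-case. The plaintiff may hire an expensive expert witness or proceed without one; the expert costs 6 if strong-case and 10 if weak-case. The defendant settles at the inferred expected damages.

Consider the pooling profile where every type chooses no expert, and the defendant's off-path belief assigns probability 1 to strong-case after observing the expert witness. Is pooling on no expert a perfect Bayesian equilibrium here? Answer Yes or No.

Yes

On path, the defendant holds the prior and pays 8/9·30 + 1/9·21 = 29. Off path (the expert witness), believing strong-case, it pays 30.
strong-case: no expert nets 29; the expert witness nets 30 − 6 = 24. strong-case stays.
weak-case: no expert nets 29; the expert witness nets 30 − 10 = 20. weak-case stays.
No type deviates, so pooling is sustained.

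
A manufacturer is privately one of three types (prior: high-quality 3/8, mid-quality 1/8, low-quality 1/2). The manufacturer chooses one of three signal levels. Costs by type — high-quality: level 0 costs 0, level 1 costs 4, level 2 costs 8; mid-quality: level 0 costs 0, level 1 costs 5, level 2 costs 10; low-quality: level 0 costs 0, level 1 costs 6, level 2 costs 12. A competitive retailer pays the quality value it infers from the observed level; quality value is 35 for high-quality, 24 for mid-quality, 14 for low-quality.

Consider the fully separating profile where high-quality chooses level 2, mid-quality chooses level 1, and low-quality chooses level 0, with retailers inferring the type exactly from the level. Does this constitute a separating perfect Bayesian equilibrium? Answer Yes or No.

No

Separating prices: level 2 → 35, level 1 → 24, level 0 → 14.
high-quality (assigned level 2): level 0: 14 − 0 = 14; level 1: 24 − 4 = 20; level 2: 35 − 8 = 27. high-quality stays.
mid-quality (assigned level 1): level 0: 14 − 0 = 14; level 1: 24 − 5 = 19; level 2: 35 − 10 = 25. mid-quality prefers level 2.
low-quality (assigned level 0): level 0: 14 − 0 = 14; level 1: 24 − 6 = 18; level 2: 35 − 12 = 23. low-quality prefers level 2.
At least one type deviates; the separating profile fails.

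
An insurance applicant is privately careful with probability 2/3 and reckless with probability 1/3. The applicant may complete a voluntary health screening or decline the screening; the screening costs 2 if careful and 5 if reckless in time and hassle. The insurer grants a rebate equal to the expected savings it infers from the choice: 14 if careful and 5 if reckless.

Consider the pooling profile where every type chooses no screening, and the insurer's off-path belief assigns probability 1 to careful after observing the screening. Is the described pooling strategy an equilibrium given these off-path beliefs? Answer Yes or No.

On path, the insurer holds the prior and pays 2/3·14 + 1/3·5 = 11. Off path (the screening), believing careful, it pays 14.
careful: no screening nets 11; the screening nets 14 − 2 = 12. careful would deviate.
reckless: no screening nets 11; the screening nets 14 − 5 = 9. reckless stays.
A type deviates, so pooling fails.

No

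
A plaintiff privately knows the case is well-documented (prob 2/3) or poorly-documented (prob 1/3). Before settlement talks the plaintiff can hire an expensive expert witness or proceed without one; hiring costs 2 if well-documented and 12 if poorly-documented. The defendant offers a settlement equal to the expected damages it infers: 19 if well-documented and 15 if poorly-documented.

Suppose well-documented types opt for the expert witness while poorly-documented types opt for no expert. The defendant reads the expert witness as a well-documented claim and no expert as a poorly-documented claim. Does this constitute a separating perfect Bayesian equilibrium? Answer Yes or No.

Under these beliefs, the expert witness earns settlement 19 and no expert earns settlement 15.
well-documented: the expert witness nets 19 − 2 = 17; no expert nets 15. well-documented prefers the expert witness.
poorly-documented: the expert witness nets 19 − 12 = 7; no expert nets 15. poorly-documented prefers no expert.
Neither type deviates, so the separating profile is an equilibrium.

Yes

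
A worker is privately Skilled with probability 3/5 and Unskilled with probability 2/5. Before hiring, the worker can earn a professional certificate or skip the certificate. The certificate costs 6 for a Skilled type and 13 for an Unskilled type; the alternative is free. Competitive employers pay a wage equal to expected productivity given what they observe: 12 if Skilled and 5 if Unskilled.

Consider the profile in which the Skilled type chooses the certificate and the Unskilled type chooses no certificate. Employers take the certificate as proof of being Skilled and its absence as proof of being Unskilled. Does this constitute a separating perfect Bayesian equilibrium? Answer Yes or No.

Yes

Under these beliefs, the certificate earns wage 12 and no certificate earns wage 5.
Skilled: the certificate nets 12 − 6 = 6; no certificate nets 5. Skilled prefers the certificate.
Unskilled: the certificate nets 12 − 13 = -1; no certificate nets 5. Unskilled prefers no certificate.
Neither type deviates, so the separating profile is an equilibrium.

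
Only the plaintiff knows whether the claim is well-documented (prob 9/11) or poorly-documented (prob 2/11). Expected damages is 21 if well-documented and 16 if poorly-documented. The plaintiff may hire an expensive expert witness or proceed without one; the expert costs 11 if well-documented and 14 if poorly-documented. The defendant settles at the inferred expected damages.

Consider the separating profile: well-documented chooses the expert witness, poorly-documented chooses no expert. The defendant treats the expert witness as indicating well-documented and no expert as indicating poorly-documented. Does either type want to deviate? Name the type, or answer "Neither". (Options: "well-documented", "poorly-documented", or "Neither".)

The expert witness pays 21; no expert pays 16.
well-documented: assigned the expert witness, nets 21 − 11 = 10; deviating to no expert nets 16.
poorly-documented: assigned no expert, nets 16; deviating to the expert witness nets 21 − 14 = 7.
The well-documented type gains 6 by deviating.

well-documented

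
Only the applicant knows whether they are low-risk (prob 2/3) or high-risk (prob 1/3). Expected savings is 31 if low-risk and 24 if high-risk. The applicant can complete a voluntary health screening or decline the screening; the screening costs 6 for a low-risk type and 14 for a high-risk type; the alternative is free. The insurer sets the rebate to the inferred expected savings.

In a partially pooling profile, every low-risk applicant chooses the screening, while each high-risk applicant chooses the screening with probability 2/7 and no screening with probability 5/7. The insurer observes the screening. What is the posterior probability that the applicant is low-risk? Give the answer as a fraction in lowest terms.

7/8

P(the screening) = (2/3)·1 + (1/3)·(2/7) = 16/21.
By Bayes' rule, P(low-risk | the screening) = (2/3) / (16/21) = 7/8.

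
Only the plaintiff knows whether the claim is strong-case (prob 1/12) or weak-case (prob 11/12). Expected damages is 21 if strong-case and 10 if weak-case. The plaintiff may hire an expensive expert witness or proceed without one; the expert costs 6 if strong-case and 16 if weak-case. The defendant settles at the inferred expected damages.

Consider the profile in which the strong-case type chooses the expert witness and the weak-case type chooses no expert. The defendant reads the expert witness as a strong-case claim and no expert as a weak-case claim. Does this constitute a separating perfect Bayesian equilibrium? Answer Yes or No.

Under these beliefs, the expert witness earns settlement 21 and no expert earns settlement 10.
strong-case: the expert witness nets 21 − 6 = 15; no expert nets 10. strong-case prefers the expert witness.
weak-case: the expert witness nets 21 − 16 = 5; no expert nets 10. weak-case prefers no expert.
Neither type deviates, so the separating profile is an equilibrium.

Yes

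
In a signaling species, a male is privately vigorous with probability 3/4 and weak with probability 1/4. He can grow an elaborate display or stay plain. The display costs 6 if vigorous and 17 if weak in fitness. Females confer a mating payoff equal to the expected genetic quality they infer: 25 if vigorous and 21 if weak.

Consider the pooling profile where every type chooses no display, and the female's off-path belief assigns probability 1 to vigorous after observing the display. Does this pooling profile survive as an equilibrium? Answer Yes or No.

On path, the female holds the prior and pays 3/4·25 + 1/4·21 = 24. Off path (the display), believing vigorous, it pays 25.
vigorous: no display nets 24; the display nets 25 − 6 = 19. vigorous stays.
weak: no display nets 24; the display nets 25 − 17 = 8. weak stays.
No type deviates, so pooling is sustained.

Yes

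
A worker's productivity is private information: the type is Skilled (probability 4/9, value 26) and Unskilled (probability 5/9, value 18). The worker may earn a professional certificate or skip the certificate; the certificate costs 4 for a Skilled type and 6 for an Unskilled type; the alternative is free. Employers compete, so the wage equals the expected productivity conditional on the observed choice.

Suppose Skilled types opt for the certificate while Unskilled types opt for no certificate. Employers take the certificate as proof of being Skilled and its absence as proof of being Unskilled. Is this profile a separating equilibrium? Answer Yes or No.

Under these beliefs, the certificate earns wage 26 and no certificate earns wage 18.
Skilled: the certificate nets 26 − 4 = 22; no certificate nets 18. Skilled prefers the certificate.
Unskilled: the certificate nets 26 − 6 = 20; no certificate nets 18. Unskilled would deviate to the certificate.
Unskilled has a profitable deviation, so the profile is not an equilibrium.

No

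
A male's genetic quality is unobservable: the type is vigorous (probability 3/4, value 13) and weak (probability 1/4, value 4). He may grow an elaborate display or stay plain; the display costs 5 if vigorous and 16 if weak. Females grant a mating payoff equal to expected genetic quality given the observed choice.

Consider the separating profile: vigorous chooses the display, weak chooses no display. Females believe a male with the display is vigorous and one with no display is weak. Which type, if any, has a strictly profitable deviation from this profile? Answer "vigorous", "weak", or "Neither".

The display pays 13; no display pays 4.
vigorous: assigned the display, nets 13 − 5 = 8; deviating to no display nets 4.
weak: assigned no display, nets 4; deviating to the display nets 13 − 16 = -3.
Both types strictly prefer their assigned action; no profitable deviation.

Neither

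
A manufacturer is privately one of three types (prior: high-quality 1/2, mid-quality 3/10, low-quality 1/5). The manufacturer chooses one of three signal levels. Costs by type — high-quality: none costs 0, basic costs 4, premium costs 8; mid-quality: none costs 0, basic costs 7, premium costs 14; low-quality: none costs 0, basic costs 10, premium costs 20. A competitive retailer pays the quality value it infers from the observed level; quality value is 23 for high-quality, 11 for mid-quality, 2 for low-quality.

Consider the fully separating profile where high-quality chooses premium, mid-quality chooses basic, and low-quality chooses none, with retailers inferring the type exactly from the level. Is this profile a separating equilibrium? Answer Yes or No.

No

Separating prices: premium → 23, basic → 11, none → 2.
high-quality (assigned premium): none: 2 − 0 = 2; basic: 11 − 4 = 7; premium: 23 − 8 = 15. high-quality stays.
mid-quality (assigned basic): none: 2 − 0 = 2; basic: 11 − 7 = 4; premium: 23 − 14 = 9. mid-quality prefers premium.
low-quality (assigned none): none: 2 − 0 = 2; basic: 11 − 10 = 1; premium: 23 − 20 = 3. low-quality prefers premium.
At least one type deviates; the separating profile fails.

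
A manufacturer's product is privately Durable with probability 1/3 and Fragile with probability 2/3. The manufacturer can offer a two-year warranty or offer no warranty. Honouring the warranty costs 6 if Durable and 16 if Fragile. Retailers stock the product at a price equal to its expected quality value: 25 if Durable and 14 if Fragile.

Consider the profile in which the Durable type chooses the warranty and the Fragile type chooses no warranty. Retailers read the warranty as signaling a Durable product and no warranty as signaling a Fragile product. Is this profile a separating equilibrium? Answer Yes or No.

Yes

Under these beliefs, the warranty earns price 25 and no warranty earns price 14.
Durable: the warranty nets 25 − 6 = 19; no warranty nets 14. Durable prefers the warranty.
Fragile: the warranty nets 25 − 16 = 9; no warranty nets 14. Fragile prefers no warranty.
Neither type deviates, so the separating profile is an equilibrium.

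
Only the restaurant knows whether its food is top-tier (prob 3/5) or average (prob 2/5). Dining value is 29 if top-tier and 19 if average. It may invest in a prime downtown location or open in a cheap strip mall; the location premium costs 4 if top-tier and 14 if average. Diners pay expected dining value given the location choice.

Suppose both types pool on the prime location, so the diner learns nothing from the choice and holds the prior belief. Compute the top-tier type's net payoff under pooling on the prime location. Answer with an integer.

Pooled price premium = 3/5·29 + 2/5·19 = 25.
top-tier pays cost 4 for the prime location, so net payoff = 25 − 4 = 21.

21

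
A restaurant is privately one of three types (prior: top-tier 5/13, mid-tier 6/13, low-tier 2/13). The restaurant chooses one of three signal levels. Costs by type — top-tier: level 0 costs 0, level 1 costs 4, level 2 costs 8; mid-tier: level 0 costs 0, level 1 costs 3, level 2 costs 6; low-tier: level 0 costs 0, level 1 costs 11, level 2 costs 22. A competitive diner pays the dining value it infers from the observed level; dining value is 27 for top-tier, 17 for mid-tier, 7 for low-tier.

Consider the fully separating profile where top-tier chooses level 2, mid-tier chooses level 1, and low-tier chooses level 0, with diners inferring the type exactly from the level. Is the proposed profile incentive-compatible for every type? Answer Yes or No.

Separating price premiums: level 2 → 27, level 1 → 17, level 0 → 7.
top-tier (assigned level 2): level 0: 7 − 0 = 7; level 1: 17 − 4 = 13; level 2: 27 − 8 = 19. top-tier stays.
mid-tier (assigned level 1): level 0: 7 − 0 = 7; level 1: 17 − 3 = 14; level 2: 27 − 6 = 21. mid-tier prefers level 2.
low-tier (assigned level 0): level 0: 7 − 0 = 7; level 1: 17 − 11 = 6; level 2: 27 − 22 = 5. low-tier stays.
At least one type deviates; the separating profile fails.

No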